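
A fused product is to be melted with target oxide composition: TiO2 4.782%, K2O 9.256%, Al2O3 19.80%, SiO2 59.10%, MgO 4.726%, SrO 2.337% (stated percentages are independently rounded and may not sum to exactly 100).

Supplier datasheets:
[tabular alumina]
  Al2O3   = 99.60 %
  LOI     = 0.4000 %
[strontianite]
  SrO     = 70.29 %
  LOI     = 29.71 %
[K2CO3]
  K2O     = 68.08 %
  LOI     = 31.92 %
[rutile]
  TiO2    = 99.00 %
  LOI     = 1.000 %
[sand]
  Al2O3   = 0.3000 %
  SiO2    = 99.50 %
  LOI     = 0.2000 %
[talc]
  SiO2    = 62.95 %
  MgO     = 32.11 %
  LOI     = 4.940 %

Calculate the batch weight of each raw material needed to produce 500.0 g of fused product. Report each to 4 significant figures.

Batch per 500.0 g fused product:
  tabular alumina: 98.64 g
  strontianite: 16.62 g
  K2CO3: 67.98 g
  rutile: 24.15 g
  sand: 250.4 g
  talc: 73.59 g
Total batch = 531.4 g; LOI loss = 31.41 g; yield = 94.09%

Each numeric step keeps exact precision through the solve; values along the way are shown with 4-significant-digit rounding in the printout; each reported result is rounded exactly once; derived quantities (six oxide percentages, the yield, net glass mass, totals, ignition loss) are carried from the weighed amounts per 500.0 g of glass in full float precision, as set out in the question or the answer.
Oxide mass targets, per 500.0 g fused product:
  TiO2: 4.782% × 500.0 = 23.91 g
  K2O: 9.256% × 500.0 = 46.28 g
  Al2O3: 19.80% × 500.0 = 99.00 g
  SiO2: 59.10% × 500.0 = 295.5 g
  MgO: 4.726% × 500.0 = 23.63 g
  SrO: 2.337% × 500.0 = 11.68 g
A balance pass over the oxides, from the weights as reported, for the quoted basis mass (every target is met by its sum once rounding is allowed for):
  TiO2: 24.15·0.9900 = 23.91 g (target 23.91 g)
  K2O: 67.98·0.6808 = 46.28 g (target 46.28 g)
  Al2O3: 98.64·0.9960 + 250.4·0.003000 = 99.00 g (target 99.00 g)
  SiO2: 250.4·0.9950 + 73.59·0.6295 = 295.5 g (target 295.5 g)
  MgO: 73.59·0.3211 = 23.63 g (target 23.63 g)
  SrO: 16.62·0.7029 = 11.68 g (target 11.68 g)
Glass-mass bookkeeping: batch Σ − ignition loss = 500.0 g (the targets, summed, come to 500.0 g; the stated basis being 500.0 g — rounding explains the deltas).
Whole-batch sum: Σ batch = 531.4 g; LOI loss = Σ batch·LOI = 31.41 g; the yield ratio, glass ÷ batch: 94.09%.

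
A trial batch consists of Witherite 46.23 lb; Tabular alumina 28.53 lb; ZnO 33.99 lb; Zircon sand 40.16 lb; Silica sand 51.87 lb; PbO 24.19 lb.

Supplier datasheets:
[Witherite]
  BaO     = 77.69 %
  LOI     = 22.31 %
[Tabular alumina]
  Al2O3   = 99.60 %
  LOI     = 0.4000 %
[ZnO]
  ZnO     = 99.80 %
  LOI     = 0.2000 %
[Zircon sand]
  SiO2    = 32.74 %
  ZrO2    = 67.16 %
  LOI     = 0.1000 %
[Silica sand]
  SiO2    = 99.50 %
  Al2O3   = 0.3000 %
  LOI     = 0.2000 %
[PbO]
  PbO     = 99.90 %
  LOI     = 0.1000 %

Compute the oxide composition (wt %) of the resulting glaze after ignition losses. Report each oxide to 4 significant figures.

The intermediate values appear, with 4-significant-digit rounding, as written; the whole derivation holds full precision at all times. Each reported number undergoes a single rounding — the derived quantities, which include the totals, the six compositions, yield, LOI, glass mass, are rebuilt in exact precision, exactly as printed in the problem or answer text, from the batch weights for 214.3 lb of glass.
Per-oxide mass from batch:
  PbO: 24.19·0.9990 = 24.17 lb
  ZnO: 33.99·0.9980 = 33.92 lb
  SiO2: 40.16·0.3274 + 51.87·0.9950 = 64.76 lb
  BaO: 46.23·0.7769 = 35.92 lb
  ZrO2: 40.16·0.6716 = 26.97 lb
  Al2O3: 28.53·0.9960 + 51.87·0.003000 = 28.57 lb
LOI: 46.23·0.2231 + 28.53·0.004000 + 33.99·0.002000 + 40.16·0.001000 + 51.87·0.002000 + 24.19·0.001000 = 10.66 lb
Resulting glass, batch − LOI: 225.0 − 10.66 = 214.3 lb (= Σ oxide masses)
percent share: oxide ÷ glass, ×100

Glass mass = 214.3 lb (batch 225.0 − LOI 10.66).
Composition: PbO 11.28%, ZnO 15.83%, SiO2 30.22%, BaO 16.76%, ZrO2 12.59%, Al2O3 13.33%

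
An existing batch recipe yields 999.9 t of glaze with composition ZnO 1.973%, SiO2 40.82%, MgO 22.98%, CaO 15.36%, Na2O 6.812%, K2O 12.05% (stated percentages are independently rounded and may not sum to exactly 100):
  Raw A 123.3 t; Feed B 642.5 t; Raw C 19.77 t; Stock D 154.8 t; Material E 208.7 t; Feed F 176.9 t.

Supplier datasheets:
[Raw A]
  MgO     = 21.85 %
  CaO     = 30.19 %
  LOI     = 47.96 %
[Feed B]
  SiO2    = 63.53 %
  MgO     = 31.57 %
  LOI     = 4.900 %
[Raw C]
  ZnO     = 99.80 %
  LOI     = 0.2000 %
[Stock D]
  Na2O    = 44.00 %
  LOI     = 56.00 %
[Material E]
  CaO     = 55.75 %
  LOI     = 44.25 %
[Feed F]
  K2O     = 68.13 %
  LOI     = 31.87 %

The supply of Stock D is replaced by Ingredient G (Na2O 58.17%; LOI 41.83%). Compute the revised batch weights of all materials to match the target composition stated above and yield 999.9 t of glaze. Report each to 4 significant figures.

Revised batch per 999.9 t glaze:
  Raw A: 123.3 t
  Feed B: 642.5 t
  Raw C: 19.77 t
  Ingredient G: 117.1 t
  Material E: 208.7 t
  Feed F: 176.9 t
Total batch = 1288 t; LOI loss = 288.4 t

Working values are printed rounded off to 4 significant digits on the page — all internal work maintains full float precision in every operation; exactly one rounding goes into every reported result. Derived quantities, which include ignition loss, the yield, six oxide percentages, glass mass, totals, are re-derived at full float precision, exactly as shown in either problem or answer, from the batch weights at 999.9 t of glass.
Target oxide masses per 999.9 t glaze:
  ZnO: 1.973% × 999.9 = 19.73 t
  SiO2: 40.82% × 999.9 = 408.2 t
  MgO: 22.98% × 999.9 = 229.8 t
  CaO: 15.36% × 999.9 = 153.6 t
  Na2O: 6.812% × 999.9 = 68.11 t
  K2O: 12.05% × 999.9 = 120.5 t
Checking each oxide sum working from each reported weight, under the basis named above (sum by sum, the targets are met once rounding is allowed for):
  ZnO: 19.77·0.9980 = 19.73 t (target 19.73 t)
  SiO2: 642.5·0.6353 = 408.2 t (target 408.2 t)
  MgO: 123.3·0.2185 + 642.5·0.3157 = 229.8 t (target 229.8 t)
  CaO: 123.3·0.3019 + 208.7·0.5575 = 153.6 t (target 153.6 t)
  Na2O: 117.1·0.5817 = 68.12 t (target 68.11 t)
  K2O: 176.9·0.6813 = 120.5 t (target 120.5 t)
The glass-mass cross-check: total charge less LOI = 999.9 t (per-oxide target masses sum to 999.9 t; versus the stated basis of 999.9 t — differing by rounding only).
Total batch = Σ batch = 1288 t; LOI removed, Σ of batch·LOI: 288.4 t; the yield ratio, glass ÷ batch: 77.62%.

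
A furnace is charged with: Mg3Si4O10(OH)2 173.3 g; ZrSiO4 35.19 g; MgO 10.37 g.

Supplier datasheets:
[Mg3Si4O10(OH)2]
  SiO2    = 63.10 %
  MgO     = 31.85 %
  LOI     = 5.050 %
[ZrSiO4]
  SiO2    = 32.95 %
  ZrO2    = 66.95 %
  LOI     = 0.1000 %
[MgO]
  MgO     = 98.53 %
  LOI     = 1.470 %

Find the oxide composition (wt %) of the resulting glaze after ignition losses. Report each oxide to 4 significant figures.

Glass mass = 209.9 g (batch 218.9 − LOI 8.939).
Composition: SiO2 57.62%, ZrO2 11.22%, MgO 31.16%

The working math runs at full float precision at each step — in-progress results appear with 4-significant-figure rounding between the steps. Every reported number sees exactly one rounding — derived quantities are rebuilt from the batch weights for 209.9 g of glass in exact precision (LOI, three oxide percentages, glass mass, the yield, totals) exactly as shown in problem or answer.
Oxide masses out of the charge:
  SiO2: 173.3·0.6310 + 35.19·0.3295 = 120.9 g
  ZrO2: 35.19·0.6695 = 23.56 g
  MgO: 173.3·0.3185 + 10.37·0.9853 = 65.41 g
LOI: 173.3·0.05050 + 35.19·0.001000 + 10.37·0.01470 = 8.939 g
Resulting glass, batch − LOI: 218.9 − 8.939 = 209.9 g (= Σ oxide masses)
wt %: oxide over glass, times 100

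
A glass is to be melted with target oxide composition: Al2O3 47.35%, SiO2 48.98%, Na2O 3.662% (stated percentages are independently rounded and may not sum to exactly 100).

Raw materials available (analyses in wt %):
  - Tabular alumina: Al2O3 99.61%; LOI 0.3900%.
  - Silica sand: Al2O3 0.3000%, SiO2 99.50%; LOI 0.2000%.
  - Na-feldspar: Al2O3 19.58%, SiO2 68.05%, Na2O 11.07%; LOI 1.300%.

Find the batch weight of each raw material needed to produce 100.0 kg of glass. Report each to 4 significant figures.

Batch per 100.0 kg glass:
  Tabular alumina: 40.95 kg
  Silica sand: 26.60 kg
  Na-feldspar: 33.08 kg
Total batch = 100.6 kg; LOI loss = 0.6429 kg; yield = 99.36%

The working math carries full precision end to end — mid-chain values are printed, with 4-significant-figure rounding, across the worked steps. Each reported result is rounded once only; all derived quantities are computed using the weight values for 100.0 kg of glass in full precision (the yield, the totals, three oxide percentages, net glass mass, LOI), as given in the problem or the answer.
Target oxide masses per 100.0 kg glass:
  Al2O3: 47.35% × 100.0 = 47.35 kg
  SiO2: 48.98% × 100.0 = 48.98 kg
  Na2O: 3.662% × 100.0 = 3.662 kg
A balance pass over the oxides, on the weights just shown, under the basis named above (sums match the target masses once rounding is allowed for):
  Al2O3: 40.95·0.9961 + 26.60·0.003000 + 33.08·0.1958 = 47.35 kg (target 47.35 kg)
  SiO2: 26.60·0.9950 + 33.08·0.6805 = 48.98 kg (target 48.98 kg)
  Na2O: 33.08·0.1107 = 3.662 kg (target 3.662 kg)
Mass balance on the glass: whole batch net of LOI = 99.99 kg (per-oxide target masses sum to 99.99 kg; versus the stated basis of 100.0 kg — a pure rounding effect).
Batch grand total — Σ batch = 100.6 kg; Σ batch·LOI gives LOI loss = 0.6429 kg; yield: glass divided by total = 99.36%.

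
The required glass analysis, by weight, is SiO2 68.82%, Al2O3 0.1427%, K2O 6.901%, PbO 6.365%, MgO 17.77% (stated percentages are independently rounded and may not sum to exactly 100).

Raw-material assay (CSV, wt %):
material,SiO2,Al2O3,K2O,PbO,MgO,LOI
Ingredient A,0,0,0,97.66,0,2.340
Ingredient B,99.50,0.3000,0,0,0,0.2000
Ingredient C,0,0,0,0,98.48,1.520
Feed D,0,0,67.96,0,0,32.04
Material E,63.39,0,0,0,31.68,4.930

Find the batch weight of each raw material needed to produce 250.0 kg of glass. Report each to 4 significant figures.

Batch per 250.0 kg glass:
  Ingredient A: 16.29 kg
  Ingredient B: 118.9 kg
  Ingredient C: 17.84 kg
  Feed D: 25.39 kg
  Material E: 84.76 kg
Total batch = 263.2 kg; LOI loss = 13.20 kg; yield = 94.98%

Mid-chain values are shown rounded to four significant digits as written; full float precision is carried through every step — exactly one rounding goes into each reported figure — the derived quantities, including ignition loss, yield, the five compositions, glass mass, the totals, are computed from the batch weights for 250.0 kg of glass in exact precision precisely as stated by problem or answer.
Target masses of each oxide per 250.0 kg glass:
  SiO2: 68.82% × 250.0 = 172.0 kg
  Al2O3: 0.1427% × 250.0 = 0.3567 kg
  K2O: 6.901% × 250.0 = 17.25 kg
  PbO: 6.365% × 250.0 = 15.91 kg
  MgO: 17.77% × 250.0 = 44.42 kg
Mass-balance tally per oxide from the weights as reported, under the basis named above (target by target, the sums agree once rounding is allowed for):
  SiO2: 118.9·0.9950 + 84.76·0.6339 = 172.0 kg (target 172.0 kg)
  Al2O3: 118.9·0.003000 = 0.3567 kg (target 0.3567 kg)
  K2O: 25.39·0.6796 = 17.26 kg (target 17.25 kg)
  PbO: 16.29·0.9766 = 15.91 kg (target 15.91 kg)
  MgO: 17.84·0.9848 + 84.76·0.3168 = 44.42 kg (target 44.42 kg)
Glass-mass closure: batch total minus LOI = 250.0 kg (the targets, summed, come to 250.0 kg; versus the stated basis of 250.0 kg — any gap is answer rounding).
Batch total: Σ batch = 263.2 kg; Σ batch·LOI gives LOI loss = 13.20 kg; yield: glass divided by total = 94.98%.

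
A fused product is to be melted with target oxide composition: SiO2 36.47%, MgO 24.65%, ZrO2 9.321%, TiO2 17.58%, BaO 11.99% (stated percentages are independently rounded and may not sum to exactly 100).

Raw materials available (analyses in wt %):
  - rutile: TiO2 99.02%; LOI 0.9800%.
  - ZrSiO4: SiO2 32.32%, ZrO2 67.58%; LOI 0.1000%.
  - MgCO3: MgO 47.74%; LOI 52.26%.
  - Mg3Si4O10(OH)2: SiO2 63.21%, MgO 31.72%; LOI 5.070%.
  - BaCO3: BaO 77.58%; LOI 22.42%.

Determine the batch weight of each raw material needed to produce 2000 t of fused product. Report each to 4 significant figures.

Batch per 2000 t fused product:
  rutile: 355.1 t
  ZrSiO4: 275.9 t
  MgCO3: 359.7 t
  Mg3Si4O10(OH)2: 1013 t
  BaCO3: 309.1 t
Total batch = 2313 t; LOI loss = 312.4 t; yield = 86.49%

The whole derivation keeps exact precision in every operation; the intermediate values are shown, rounded to 4 significant digits, alongside each step — every reported result is rounded just once — the derived quantities, which include five oxide percentages, ignition loss, glass mass, the yield, the totals, are carried in full precision, as set out in problem or answer, starting from the weights per 2000 t of glass.
Target masses of each oxide per 2000 t fused product:
  SiO2: 36.47% × 2000 = 729.4 t
  MgO: 24.65% × 2000 = 493.0 t
  ZrO2: 9.321% × 2000 = 186.4 t
  TiO2: 17.58% × 2000 = 351.6 t
  BaO: 11.99% × 2000 = 239.8 t
Per-oxide balance check using the reported weights, under the basis named above (oxide sums agree with the targets within answer rounding):
  SiO2: 275.9·0.3232 + 1013·0.6321 = 729.5 t (target 729.4 t)
  MgO: 359.7·0.4774 + 1013·0.3172 = 493.0 t (target 493.0 t)
  ZrO2: 275.9·0.6758 = 186.5 t (target 186.4 t)
  TiO2: 355.1·0.9902 = 351.6 t (target 351.6 t)
  BaO: 309.1·0.7758 = 239.8 t (target 239.8 t)
Mass balance on the glass: batch Σ − ignition loss = 2000 t (the Σ of target masses is 2000 t; basis as stated: 2000 t — rounding explains the deltas).
Adding the batch up: Σ batch = 2313 t; LOI removed, Σ of batch·LOI: 312.4 t; yield, glass over the total, = 86.49%.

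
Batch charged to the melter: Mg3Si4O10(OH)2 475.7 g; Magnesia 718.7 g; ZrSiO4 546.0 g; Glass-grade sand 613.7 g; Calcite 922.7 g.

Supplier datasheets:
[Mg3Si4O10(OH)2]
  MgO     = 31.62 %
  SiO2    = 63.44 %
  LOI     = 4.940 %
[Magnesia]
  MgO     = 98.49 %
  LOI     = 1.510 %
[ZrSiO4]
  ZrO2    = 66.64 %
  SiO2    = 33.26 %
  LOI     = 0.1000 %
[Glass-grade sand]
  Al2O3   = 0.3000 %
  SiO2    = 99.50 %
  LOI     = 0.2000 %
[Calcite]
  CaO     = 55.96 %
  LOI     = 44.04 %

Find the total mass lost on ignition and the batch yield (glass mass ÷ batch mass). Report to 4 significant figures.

Each numeric step maintains full float precision at all times. Intermediates are shown, rounded to 4 significant figures, when written out — every reported number sees exactly one rounding; derived quantities are recomputed in full precision (the totals, LOI, net glass mass, five oxide percentages, yield) from the weighed amounts at 2834 g of glass exactly as shown in the problem or answer text.
Material-by-material LOI:
  Mg3Si4O10(OH)2: 475.7 × 0.04940 = 23.50 g
  Magnesia: 718.7 × 0.01510 = 10.85 g
  ZrSiO4: 546.0 × 0.001000 = 0.5460 g
  Glass-grade sand: 613.7 × 0.002000 = 1.227 g
  Calcite: 922.7 × 0.4404 = 406.4 g
Total LOI = 442.5 g
Glass = batch − LOI = 3277 − 442.5 = 2834 g

LOI loss = 442.5 g; glass = 2834 g; yield = 86.50%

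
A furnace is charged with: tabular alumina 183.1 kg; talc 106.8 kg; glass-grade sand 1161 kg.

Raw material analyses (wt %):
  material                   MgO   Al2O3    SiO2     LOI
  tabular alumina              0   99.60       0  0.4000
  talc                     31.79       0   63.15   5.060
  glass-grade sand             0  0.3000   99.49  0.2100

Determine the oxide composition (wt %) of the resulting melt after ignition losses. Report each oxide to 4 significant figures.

Glass mass = 1442 kg (batch 1451 − LOI 8.575).
Composition: MgO 2.354%, Al2O3 12.89%, SiO2 84.76%

Mid-chain values are printed (rounded to four significant figures) within the worked lines — each numeric step keeps full float precision from first step to last — each reported number is rounded once only — derived quantities (glass mass, the yield, ignition loss, the totals, three oxide percentages) are carried at exact precision starting from the weights per 1442 kg of glass as set out in question or answer.
Mass of each oxide from the mix:
  MgO: 106.8·0.3179 = 33.95 kg
  Al2O3: 183.1·0.9960 + 1161·0.003000 = 185.9 kg
  SiO2: 106.8·0.6315 + 1161·0.9949 = 1223 kg
LOI: 183.1·0.004000 + 106.8·0.05060 + 1161·0.002100 = 8.575 kg
Resulting glass, batch − LOI: 1451 − 8.575 = 1442 kg (the oxide masses sum to this)
wt %: oxide over glass, times 100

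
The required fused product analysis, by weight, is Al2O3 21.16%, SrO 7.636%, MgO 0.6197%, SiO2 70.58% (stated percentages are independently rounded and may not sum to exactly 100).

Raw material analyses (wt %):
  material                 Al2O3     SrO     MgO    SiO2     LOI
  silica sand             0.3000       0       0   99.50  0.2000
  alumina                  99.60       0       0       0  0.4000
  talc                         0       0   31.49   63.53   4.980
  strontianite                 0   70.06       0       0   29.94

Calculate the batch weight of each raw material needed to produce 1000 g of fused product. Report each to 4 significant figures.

In-progress results are rounded to four significant figures when quoted — all internal work runs at exact precision at all times — exactly one rounding lands on every reported value — the derived quantities are rebuilt starting from the weights per 1000 g of glass at full float precision (the yield, totals, net glass mass, four oxide percentages, LOI) as quoted within either problem or answer.
Oxide mass targets, per 1000 g fused product:
  Al2O3: 21.16% × 1000 = 211.6 g
  SrO: 7.636% × 1000 = 76.36 g
  MgO: 0.6197% × 1000 = 6.197 g
  SiO2: 70.58% × 1000 = 705.8 g
Sums-versus-targets review on the weights just shown, at the basis given (oxide sums agree with the targets up to rounding of the answer):
  Al2O3: 696.8·0.003000 + 210.4·0.9960 = 211.6 g (target 211.6 g)
  SrO: 109.0·0.7006 = 76.37 g (target 76.36 g)
  MgO: 19.68·0.3149 = 6.197 g (target 6.197 g)
  SiO2: 696.8·0.9950 + 19.68·0.6353 = 705.8 g (target 705.8 g)
Glass-mass sanity pass: Σ batch − LOI loss = 1000 g (summing oxide targets gives 1000 g; the stated basis being 1000 g — rounding explains the deltas).
Whole-batch sum: Σ batch = 1036 g; LOI removed, Σ of batch·LOI: 35.85 g; yield: glass divided by total = 96.54%.

Batch per 1000 g fused product:
  silica sand: 696.8 g
  alumina: 210.4 g
  talc: 19.68 g
  strontianite: 109.0 g
Total batch = 1036 g; LOI loss = 35.85 g; yield = 96.54%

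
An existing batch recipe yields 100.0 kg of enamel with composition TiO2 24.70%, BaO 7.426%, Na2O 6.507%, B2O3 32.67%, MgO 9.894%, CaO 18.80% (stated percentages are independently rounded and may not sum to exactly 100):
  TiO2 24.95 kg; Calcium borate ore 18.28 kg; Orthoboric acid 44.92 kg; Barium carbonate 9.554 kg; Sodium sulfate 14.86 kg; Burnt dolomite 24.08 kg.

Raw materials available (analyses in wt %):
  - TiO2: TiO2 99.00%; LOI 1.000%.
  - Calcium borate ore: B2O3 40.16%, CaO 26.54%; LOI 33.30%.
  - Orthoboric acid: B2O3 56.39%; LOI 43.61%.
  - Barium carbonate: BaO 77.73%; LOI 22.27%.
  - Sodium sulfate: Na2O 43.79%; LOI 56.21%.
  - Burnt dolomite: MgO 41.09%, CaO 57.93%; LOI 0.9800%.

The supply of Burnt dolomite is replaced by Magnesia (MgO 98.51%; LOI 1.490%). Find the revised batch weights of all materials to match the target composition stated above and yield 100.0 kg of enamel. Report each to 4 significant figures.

Revised batch per 100.0 kg enamel:
  TiO2: 24.95 kg
  Calcium borate ore: 70.84 kg
  Orthoboric acid: 7.487 kg
  Barium carbonate: 9.554 kg
  Sodium sulfate: 14.86 kg
  Magnesia: 10.04 kg
Total batch = 137.7 kg; LOI loss = 37.73 kg

The working math carries full precision at each step; mid-chain values are printed (rounded to four significant figures) within the worked lines; every reported result is rounded a single time; all derived quantities (six oxide percentages, yield, totals, glass mass, ignition loss) are recomputed from the batch weights at 100.0 kg of glass at exact precision as given in the problem or the answer.
Target oxide masses per 100.0 kg enamel:
  TiO2: 24.70% × 100.0 = 24.70 kg
  BaO: 7.426% × 100.0 = 7.426 kg
  Na2O: 6.507% × 100.0 = 6.507 kg
  B2O3: 32.67% × 100.0 = 32.67 kg
  MgO: 9.894% × 100.0 = 9.894 kg
  CaO: 18.80% × 100.0 = 18.80 kg
Checking each oxide sum applying the batch weights above, relative to the basis at hand (sums match the target masses up to rounding of the answer):
  TiO2: 24.95·0.9900 = 24.70 kg (target 24.70 kg)
  BaO: 9.554·0.7773 = 7.426 kg (target 7.426 kg)
  Na2O: 14.86·0.4379 = 6.507 kg (target 6.507 kg)
  B2O3: 70.84·0.4016 + 7.487·0.5639 = 32.67 kg (target 32.67 kg)
  MgO: 10.04·0.9851 = 9.890 kg (target 9.894 kg)
  CaO: 70.84·0.2654 = 18.80 kg (target 18.80 kg)
Glass mass check: batch total minus LOI = 100.0 kg (summing oxide targets gives 100.0 kg; basis as stated: 100.0 kg — deltas are rounding alone).
Batch total: Σ batch = 137.7 kg; LOI loss = Σ batch·LOI = 37.73 kg; yield = glass ÷ total batch = 72.60%.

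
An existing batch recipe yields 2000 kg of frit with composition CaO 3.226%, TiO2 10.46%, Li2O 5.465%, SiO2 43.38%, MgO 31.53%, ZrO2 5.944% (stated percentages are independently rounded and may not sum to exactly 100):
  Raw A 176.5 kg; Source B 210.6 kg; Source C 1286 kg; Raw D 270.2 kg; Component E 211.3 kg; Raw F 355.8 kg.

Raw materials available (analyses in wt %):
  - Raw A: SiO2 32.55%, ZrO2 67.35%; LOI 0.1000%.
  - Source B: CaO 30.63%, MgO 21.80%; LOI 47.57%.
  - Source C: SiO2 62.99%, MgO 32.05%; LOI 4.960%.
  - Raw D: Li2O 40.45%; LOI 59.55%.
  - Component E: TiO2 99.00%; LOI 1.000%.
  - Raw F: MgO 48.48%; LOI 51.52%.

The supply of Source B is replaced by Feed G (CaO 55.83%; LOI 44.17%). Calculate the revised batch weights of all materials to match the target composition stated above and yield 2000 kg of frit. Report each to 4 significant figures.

Working values are shown rounded off to 4 significant digits at each printed step — the whole derivation runs at exact precision in every operation — each reported figure takes exactly one rounding. Derived quantities, including totals, six oxide percentages, yield, LOI, net glass mass, are carried from the batch weights for 2000 kg of glass at full float precision exactly as shown in the problem or the answer.
Target oxide masses per 2000 kg frit:
  CaO: 3.226% × 2000 = 64.52 kg
  TiO2: 10.46% × 2000 = 209.2 kg
  Li2O: 5.465% × 2000 = 109.3 kg
  SiO2: 43.38% × 2000 = 867.6 kg
  MgO: 31.53% × 2000 = 630.6 kg
  ZrO2: 5.944% × 2000 = 118.9 kg
A balance pass over the oxides, with the batch weights as given, at the basis given (summed amounts equal target values exact up to rounding of places):
  CaO: 115.6·0.5583 = 64.54 kg (target 64.52 kg)
  TiO2: 211.3·0.9900 = 209.2 kg (target 209.2 kg)
  Li2O: 270.2·0.4045 = 109.3 kg (target 109.3 kg)
  SiO2: 176.5·0.3255 + 1286·0.6299 = 867.5 kg (target 867.6 kg)
  MgO: 1286·0.3205 + 450.5·0.4848 = 630.6 kg (target 630.6 kg)
  ZrO2: 176.5·0.6735 = 118.9 kg (target 118.9 kg)
The glass-mass cross-check: total batch − LOI = 2000 kg (per-oxide target masses sum to 2000 kg; the stated basis being 2000 kg — differing by rounding only).
Batch total: Σ batch = 2510 kg; loss to ignition Σ batch·LOI = 510.1 kg; the yield ratio, glass ÷ batch: 79.68%.

Revised batch per 2000 kg frit:
  Raw A: 176.5 kg
  Feed G: 115.6 kg
  Source C: 1286 kg
  Raw D: 270.2 kg
  Component E: 211.3 kg
  Raw F: 450.5 kg
Total batch = 2510 kg; LOI loss = 510.1 kg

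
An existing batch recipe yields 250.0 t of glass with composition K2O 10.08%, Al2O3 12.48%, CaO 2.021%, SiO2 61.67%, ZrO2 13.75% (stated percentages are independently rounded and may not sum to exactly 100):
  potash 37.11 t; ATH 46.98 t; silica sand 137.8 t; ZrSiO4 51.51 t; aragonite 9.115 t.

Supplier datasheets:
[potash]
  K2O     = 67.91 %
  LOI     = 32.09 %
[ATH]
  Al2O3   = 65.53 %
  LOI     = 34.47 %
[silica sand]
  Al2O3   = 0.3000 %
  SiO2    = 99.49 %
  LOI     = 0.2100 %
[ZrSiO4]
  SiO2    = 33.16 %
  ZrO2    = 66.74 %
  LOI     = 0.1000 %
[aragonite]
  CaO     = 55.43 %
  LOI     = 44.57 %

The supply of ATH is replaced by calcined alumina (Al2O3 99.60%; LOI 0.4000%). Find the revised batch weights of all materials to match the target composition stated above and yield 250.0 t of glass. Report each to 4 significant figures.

Values along the way are printed with 4-significant-digit rounding in the printout. All arithmetic carries full float precision at every stage — every reported result takes a single rounding — derived quantities (totals, glass mass, the yield, LOI, the five compositions) are re-derived from the batch weights for 250.0 t of glass at full precision exactly as printed in the problem or the answer.
Target masses of each oxide per 250.0 t glass:
  K2O: 10.08% × 250.0 = 25.20 t
  Al2O3: 12.48% × 250.0 = 31.20 t
  CaO: 2.021% × 250.0 = 5.052 t
  SiO2: 61.67% × 250.0 = 154.2 t
  ZrO2: 13.75% × 250.0 = 34.38 t
Per-oxide balance check using the reported weights, versus the basis set out (each sum matches its target mass once rounding is allowed for):
  K2O: 37.11·0.6791 = 25.20 t (target 25.20 t)
  Al2O3: 30.91·0.9960 + 137.8·0.003000 = 31.20 t (target 31.20 t)
  CaO: 9.115·0.5543 = 5.052 t (target 5.052 t)
  SiO2: 137.8·0.9949 + 51.51·0.3316 = 154.2 t (target 154.2 t)
  ZrO2: 51.51·0.6674 = 34.38 t (target 34.38 t)
Auditing the glass mass value: batch Σ − ignition loss = 250.0 t (oxide target masses add up to 250.0 t; versus the stated basis of 250.0 t — deltas are rounding alone).
Total batch = Σ batch = 266.4 t; ignition loss, Σ(batch × LOI) = 16.44 t; as yield: glass ÷ batch → 93.83%.

Revised batch per 250.0 t glass:
  potash: 37.11 t
  calcined alumina: 30.91 t
  silica sand: 137.8 t
  ZrSiO4: 51.51 t
  aragonite: 9.115 t
Total batch = 266.4 t; LOI loss = 16.44 t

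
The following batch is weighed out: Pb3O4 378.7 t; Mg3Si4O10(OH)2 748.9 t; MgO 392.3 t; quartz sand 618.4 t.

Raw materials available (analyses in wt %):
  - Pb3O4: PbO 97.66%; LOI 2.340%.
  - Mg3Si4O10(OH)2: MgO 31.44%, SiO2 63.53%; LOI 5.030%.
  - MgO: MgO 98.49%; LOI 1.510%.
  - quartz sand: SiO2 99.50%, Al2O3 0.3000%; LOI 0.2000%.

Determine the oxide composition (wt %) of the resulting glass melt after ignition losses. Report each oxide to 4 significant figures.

Rounding to 4 significant figures governs every working value as shown; all internal work maintains full float precision through every step; every reported value undergoes a single rounding — all derived quantities, which include ignition loss, the totals, net glass mass, four oxide percentages, the yield, are carried at full precision, as given in question or answer, from the batch weights per 2085 t of glass.
Oxide masses out of the charge:
  MgO: 748.9·0.3144 + 392.3·0.9849 = 621.8 t
  SiO2: 748.9·0.6353 + 618.4·0.9950 = 1091 t
  PbO: 378.7·0.9766 = 369.8 t
  Al2O3: 618.4·0.003000 = 1.855 t
LOI: 378.7·0.02340 + 748.9·0.05030 + 392.3·0.01510 + 618.4·0.002000 = 53.69 t
batch − LOI leaves glass = 2138 − 53.69 = 2085 t (consistent with Σ oxide mass)
percent share: oxide ÷ glass, ×100

Glass mass = 2085 t (batch 2138 − LOI 53.69).
Composition: MgO 29.83%, SiO2 52.34%, PbO 17.74%, Al2O3 0.08900%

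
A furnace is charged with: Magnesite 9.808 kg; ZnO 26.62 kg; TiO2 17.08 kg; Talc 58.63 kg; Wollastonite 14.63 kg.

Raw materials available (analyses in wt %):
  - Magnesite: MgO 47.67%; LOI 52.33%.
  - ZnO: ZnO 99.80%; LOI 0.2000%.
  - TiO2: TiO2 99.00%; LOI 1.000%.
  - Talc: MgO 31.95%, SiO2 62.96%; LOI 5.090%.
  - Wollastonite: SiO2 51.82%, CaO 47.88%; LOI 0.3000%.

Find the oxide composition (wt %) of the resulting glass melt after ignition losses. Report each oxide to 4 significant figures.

Glass mass = 118.4 kg (batch 126.8 − LOI 8.385).
Composition: MgO 19.77%, SiO2 37.59%, ZnO 22.44%, TiO2 14.28%, CaO 5.917%

The intermediate values are displayed (rounded to 4 significant digits) on the page. Every computation runs at exact precision from start to finish; every reported number carries a single rounding; derived quantities, including LOI, yield, glass mass, totals, the five compositions, are re-derived from the batch weights per 118.4 kg of glass at full float precision, exactly as printed in either problem or answer.
Per-oxide mass from batch:
  MgO: 9.808·0.4767 + 58.63·0.3195 = 23.41 kg
  SiO2: 58.63·0.6296 + 14.63·0.5182 = 44.49 kg
  ZnO: 26.62·0.9980 = 26.57 kg
  TiO2: 17.08·0.9900 = 16.91 kg
  CaO: 14.63·0.4788 = 7.005 kg
LOI: 9.808·0.5233 + 26.62·0.002000 + 17.08·0.01000 + 58.63·0.05090 + 14.63·0.003000 = 8.385 kg
batch − LOI leaves glass = 126.8 − 8.385 = 118.4 kg (matching Σ of the oxides)
wt % = oxide mass / glass mass × 100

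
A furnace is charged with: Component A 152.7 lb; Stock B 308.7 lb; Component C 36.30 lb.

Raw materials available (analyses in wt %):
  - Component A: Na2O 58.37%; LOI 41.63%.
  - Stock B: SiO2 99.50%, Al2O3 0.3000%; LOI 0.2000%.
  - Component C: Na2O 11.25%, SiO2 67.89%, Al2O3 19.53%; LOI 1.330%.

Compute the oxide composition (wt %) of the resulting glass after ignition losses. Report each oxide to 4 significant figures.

Working values are shown with 4-significant-digit rounding at each printed step. Full float precision is maintained all the way through — every reported number is rounded a single time; derived quantities, including LOI, yield, three oxide percentages, net glass mass, the totals, are carried starting from the weights on 433.0 lb of glass in full precision, as given in question or answer.
Oxide masses out of the charge:
  Na2O: 152.7·0.5837 + 36.30·0.1125 = 93.21 lb
  SiO2: 308.7·0.9950 + 36.30·0.6789 = 331.8 lb
  Al2O3: 308.7·0.003000 + 36.30·0.1953 = 8.015 lb
LOI: 152.7·0.4163 + 308.7·0.002000 + 36.30·0.01330 = 64.67 lb
Net of LOI, the glass mass = 497.7 − 64.67 = 433.0 lb (the oxide masses sum to this)
wt % = 100 × oxide mass / glass mass

Glass mass = 433.0 lb (batch 497.7 − LOI 64.67).
Composition: Na2O 21.53%, SiO2 76.62%, Al2O3 1.851%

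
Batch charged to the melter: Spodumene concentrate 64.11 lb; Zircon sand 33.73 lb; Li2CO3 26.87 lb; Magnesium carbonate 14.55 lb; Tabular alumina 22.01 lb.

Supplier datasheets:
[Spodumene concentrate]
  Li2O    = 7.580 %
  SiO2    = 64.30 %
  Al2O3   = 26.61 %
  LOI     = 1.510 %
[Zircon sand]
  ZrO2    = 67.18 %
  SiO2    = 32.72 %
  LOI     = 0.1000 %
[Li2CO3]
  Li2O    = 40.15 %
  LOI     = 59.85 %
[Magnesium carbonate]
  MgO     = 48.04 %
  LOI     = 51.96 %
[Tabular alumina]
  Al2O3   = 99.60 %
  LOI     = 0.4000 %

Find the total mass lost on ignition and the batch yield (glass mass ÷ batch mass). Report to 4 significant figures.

LOI loss = 24.73 lb; glass = 136.5 lb; yield = 84.66%

Full precision is kept through the solve — working values appear rounded off to 4 significant digits across the worked steps. A single rounding completes each reported value; the derived quantities, which include the totals, ignition loss, net glass mass, yield, five oxide percentages, are rebuilt at full precision, as set out in the problem or answer text, from the batch weights per 136.5 lb of glass.
Each material's LOI contribution:
  Spodumene concentrate: 64.11 × 0.01510 = 0.9681 lb
  Zircon sand: 33.73 × 0.001000 = 0.03373 lb
  Li2CO3: 26.87 × 0.5985 = 16.08 lb
  Magnesium carbonate: 14.55 × 0.5196 = 7.560 lb
  Tabular alumina: 22.01 × 0.004000 = 0.08804 lb
Total LOI = 24.73 lb
Glass = batch − LOI = 161.3 − 24.73 = 136.5 lb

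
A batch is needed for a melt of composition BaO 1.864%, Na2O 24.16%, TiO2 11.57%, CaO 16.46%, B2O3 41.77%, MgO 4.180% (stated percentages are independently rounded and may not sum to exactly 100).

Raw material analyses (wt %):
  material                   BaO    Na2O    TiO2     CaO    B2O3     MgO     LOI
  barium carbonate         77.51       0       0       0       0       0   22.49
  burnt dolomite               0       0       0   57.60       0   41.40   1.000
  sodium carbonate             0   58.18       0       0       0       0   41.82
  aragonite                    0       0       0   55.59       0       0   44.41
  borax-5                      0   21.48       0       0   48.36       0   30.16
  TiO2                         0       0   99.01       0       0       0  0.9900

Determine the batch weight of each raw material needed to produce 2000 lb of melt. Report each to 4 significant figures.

Batch per 2000 lb melt:
  barium carbonate: 48.10 lb
  burnt dolomite: 201.9 lb
  sodium carbonate: 192.7 lb
  aragonite: 383.0 lb
  borax-5: 1727 lb
  TiO2: 233.7 lb
Total batch = 2786 lb; LOI loss = 786.7 lb; yield = 71.77%

Mid-chain values are shown (rounded to four significant digits) across the worked steps — all internal work carries full float precision in all steps — exactly one rounding goes into each reported value. Derived quantities (the six compositions, totals, LOI, glass mass, the yield) are computed from the batch weights for 2000 lb of glass in full precision exactly as shown in question or answer.
Oxide mass targets, per 2000 lb melt:
  BaO: 1.864% × 2000 = 37.28 lb
  Na2O: 24.16% × 2000 = 483.2 lb
  TiO2: 11.57% × 2000 = 231.4 lb
  CaO: 16.46% × 2000 = 329.2 lb
  B2O3: 41.77% × 2000 = 835.4 lb
  MgO: 4.180% × 2000 = 83.60 lb
Balance tally, oxide-wise, working from each reported weight, for the quoted basis mass (delivered sums recover each target exact up to rounding of places):
  BaO: 48.10·0.7751 = 37.28 lb (target 37.28 lb)
  Na2O: 192.7·0.5818 + 1727·0.2148 = 483.1 lb (target 483.2 lb)
  TiO2: 233.7·0.9901 = 231.4 lb (target 231.4 lb)
  CaO: 201.9·0.5760 + 383.0·0.5559 = 329.2 lb (target 329.2 lb)
  B2O3: 1727·0.4836 = 835.2 lb (target 835.4 lb)
  MgO: 201.9·0.4140 = 83.59 lb (target 83.60 lb)
Glass-mass closure: batch Σ − ignition loss = 2000 lb (per-oxide target masses sum to 2000 lb; with the basis standing at 2000 lb — gaps are rounding artifacts).
Summing the batch: Σ batch = 2786 lb; the LOI term Σ batch·LOI equals 786.7 lb; the yield ratio, glass ÷ batch: 71.77%.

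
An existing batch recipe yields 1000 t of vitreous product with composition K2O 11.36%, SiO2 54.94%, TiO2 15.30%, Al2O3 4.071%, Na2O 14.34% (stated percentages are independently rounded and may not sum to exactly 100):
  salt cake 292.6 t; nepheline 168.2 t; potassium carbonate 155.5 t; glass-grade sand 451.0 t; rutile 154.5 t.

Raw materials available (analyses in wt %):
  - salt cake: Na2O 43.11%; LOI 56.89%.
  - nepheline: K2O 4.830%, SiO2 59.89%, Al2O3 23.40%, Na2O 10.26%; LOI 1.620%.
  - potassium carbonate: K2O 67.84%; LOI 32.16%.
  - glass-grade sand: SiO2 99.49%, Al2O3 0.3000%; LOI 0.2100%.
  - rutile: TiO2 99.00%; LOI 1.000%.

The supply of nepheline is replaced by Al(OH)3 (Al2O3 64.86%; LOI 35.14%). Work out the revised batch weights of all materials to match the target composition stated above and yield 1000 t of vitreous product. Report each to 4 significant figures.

Revised batch per 1000 t vitreous product:
  salt cake: 332.6 t
  Al(OH)3: 60.21 t
  potassium carbonate: 167.5 t
  glass-grade sand: 552.2 t
  rutile: 154.5 t
Total batch = 1267 t; LOI loss = 266.9 t

Values along the way are displayed rounded off to 4 significant figures when written out — each numeric step maintains exact precision in all steps — exactly one rounding lands on each reported result — the derived quantities are re-derived in exact precision (totals, net glass mass, five oxide percentages, ignition loss, the yield) from the batch weights per 1000 t of glass, precisely as stated by the problem or the answer.
Per-oxide target masses for 1000 t vitreous product:
  K2O: 11.36% × 1000 = 113.6 t
  SiO2: 54.94% × 1000 = 549.4 t
  TiO2: 15.30% × 1000 = 153.0 t
  Al2O3: 4.071% × 1000 = 40.71 t
  Na2O: 14.34% × 1000 = 143.4 t
Checking each oxide sum from the weights as reported, relative to the basis at hand (delivered sums recover each target modulo rounding of the values):
  K2O: 167.5·0.6784 = 113.6 t (target 113.6 t)
  SiO2: 552.2·0.9949 = 549.4 t (target 549.4 t)
  TiO2: 154.5·0.9900 = 153.0 t (target 153.0 t)
  Al2O3: 60.21·0.6486 + 552.2·0.003000 = 40.71 t (target 40.71 t)
  Na2O: 332.6·0.4311 = 143.4 t (target 143.4 t)
Mass balance on the glass: batch Σ − ignition loss = 1000 t (the Σ of target masses is 1000 t; basis as stated: 1000 t — rounding explains the deltas).
Whole-batch sum: Σ batch = 1267 t; LOI removed, Σ of batch·LOI: 266.9 t; as yield: glass ÷ batch → 78.93%.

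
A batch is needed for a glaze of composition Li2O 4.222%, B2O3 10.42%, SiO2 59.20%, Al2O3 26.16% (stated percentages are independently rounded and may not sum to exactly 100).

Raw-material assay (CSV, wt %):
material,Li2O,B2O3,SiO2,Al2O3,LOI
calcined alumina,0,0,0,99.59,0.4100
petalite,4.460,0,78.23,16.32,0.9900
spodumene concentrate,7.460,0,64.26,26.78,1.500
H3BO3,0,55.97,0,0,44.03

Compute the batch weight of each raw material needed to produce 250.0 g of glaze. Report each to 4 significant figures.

Batch per 250.0 g glaze:
  calcined alumina: 27.18 g
  petalite: 143.4 g
  spodumene concentrate: 55.77 g
  H3BO3: 46.54 g
Total batch = 272.9 g; LOI loss = 22.86 g; yield = 91.62%

Exact precision is maintained from start to finish. Mid-chain values are printed, rounded to 4 significant digits, as written; every reported value undergoes a single rounding — the derived quantities are rebuilt from the weighed amounts at 250.0 g of glass at full precision (glass mass, yield, the totals, four oxide percentages, ignition loss) as set out in the problem or answer text.
The oxide mass targets at 250.0 g glaze:
  Li2O: 4.222% × 250.0 = 10.56 g
  B2O3: 10.42% × 250.0 = 26.05 g
  SiO2: 59.20% × 250.0 = 148.0 g
  Al2O3: 26.16% × 250.0 = 65.40 g
Sums-versus-targets review per the reported batch figures, under the basis named above (every target is met by its sum given rounding of the digits):
  Li2O: 143.4·0.04460 + 55.77·0.07460 = 10.56 g (target 10.56 g)
  B2O3: 46.54·0.5597 = 26.05 g (target 26.05 g)
  SiO2: 143.4·0.7823 + 55.77·0.6426 = 148.0 g (target 148.0 g)
  Al2O3: 27.18·0.9959 + 143.4·0.1632 + 55.77·0.2678 = 65.41 g (target 65.40 g)
Mass balance on the glass: the batch minus its LOI: 250.0 g (the targets, summed, come to 250.0 g; with the basis standing at 250.0 g — rounding explains the deltas).
Summing the batch: Σ batch = 272.9 g; loss to ignition Σ batch·LOI = 22.86 g; as yield: glass ÷ batch → 91.62%.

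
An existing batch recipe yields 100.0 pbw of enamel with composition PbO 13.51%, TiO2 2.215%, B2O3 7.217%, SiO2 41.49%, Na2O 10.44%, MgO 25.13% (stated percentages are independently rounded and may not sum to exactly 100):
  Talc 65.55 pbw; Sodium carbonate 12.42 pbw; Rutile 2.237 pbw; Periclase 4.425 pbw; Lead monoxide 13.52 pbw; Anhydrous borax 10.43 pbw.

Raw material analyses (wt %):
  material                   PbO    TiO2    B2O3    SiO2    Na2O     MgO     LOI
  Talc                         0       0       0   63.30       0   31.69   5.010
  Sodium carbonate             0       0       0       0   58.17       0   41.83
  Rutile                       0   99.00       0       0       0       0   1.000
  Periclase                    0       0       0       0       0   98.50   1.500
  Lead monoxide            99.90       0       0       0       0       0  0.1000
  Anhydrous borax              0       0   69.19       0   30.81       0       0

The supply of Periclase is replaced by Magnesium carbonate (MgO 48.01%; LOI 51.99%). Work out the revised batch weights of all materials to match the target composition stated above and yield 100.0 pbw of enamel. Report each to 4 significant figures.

Values along the way are displayed rounded off to 4 significant digits alongside each step — all internal work holds full precision in every operation; every reported result includes exactly one rounding; derived quantities, including the totals, six oxide percentages, the yield, net glass mass, ignition loss, are computed from the batch weights per 100.0 pbw of glass in exact precision as they appear in the question or the answer.
Target oxide masses per 100.0 pbw enamel:
  PbO: 13.51% × 100.0 = 13.51 pbw
  TiO2: 2.215% × 100.0 = 2.215 pbw
  B2O3: 7.217% × 100.0 = 7.217 pbw
  SiO2: 41.49% × 100.0 = 41.49 pbw
  Na2O: 10.44% × 100.0 = 10.44 pbw
  MgO: 25.13% × 100.0 = 25.13 pbw
Mass-balance tally per oxide working from each reported weight, under the basis named above (each sum matches its target mass once rounding is allowed for):
  PbO: 13.52·0.9990 = 13.51 pbw (target 13.51 pbw)
  TiO2: 2.237·0.9900 = 2.215 pbw (target 2.215 pbw)
  B2O3: 10.43·0.6919 = 7.217 pbw (target 7.217 pbw)
  SiO2: 65.55·0.6330 = 41.49 pbw (target 41.49 pbw)
  Na2O: 12.42·0.5817 + 10.43·0.3081 = 10.44 pbw (target 10.44 pbw)
  MgO: 65.55·0.3169 + 9.079·0.4801 = 25.13 pbw (target 25.13 pbw)
Consistency of the glass mass: the batch minus its LOI: 100.0 pbw (per-oxide target masses sum to 100.0 pbw; against the stated basis, 100.0 pbw — differing by rounding only).
Adding the batch up: Σ batch = 113.2 pbw; LOI removed, Σ of batch·LOI: 13.24 pbw; as yield: glass ÷ batch → 88.31%.

Revised batch per 100.0 pbw enamel:
  Talc: 65.55 pbw
  Sodium carbonate: 12.42 pbw
  Rutile: 2.237 pbw
  Magnesium carbonate: 9.079 pbw
  Lead monoxide: 13.52 pbw
  Anhydrous borax: 10.43 pbw
Total batch = 113.2 pbw; LOI loss = 13.24 pbw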